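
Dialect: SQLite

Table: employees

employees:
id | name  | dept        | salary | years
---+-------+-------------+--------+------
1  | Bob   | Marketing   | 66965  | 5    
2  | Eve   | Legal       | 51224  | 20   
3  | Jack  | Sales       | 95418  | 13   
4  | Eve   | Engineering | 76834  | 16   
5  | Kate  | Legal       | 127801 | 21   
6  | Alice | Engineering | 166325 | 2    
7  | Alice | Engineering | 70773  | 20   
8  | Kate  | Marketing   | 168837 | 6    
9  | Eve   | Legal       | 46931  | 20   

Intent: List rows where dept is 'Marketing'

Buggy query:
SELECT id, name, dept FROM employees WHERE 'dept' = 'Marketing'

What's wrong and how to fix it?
Bug: Single quotes denote string literals in SQL; the column name is being compared as a constant string

Fix: Reference the column as dept without single quotes

Corrected query:
SELECT id, name, dept FROM employees WHERE dept = 'Marketing'

Result:
id | name | dept     
---+------+----------
1  | Bob  | Marketing
8  | Kate | Marketing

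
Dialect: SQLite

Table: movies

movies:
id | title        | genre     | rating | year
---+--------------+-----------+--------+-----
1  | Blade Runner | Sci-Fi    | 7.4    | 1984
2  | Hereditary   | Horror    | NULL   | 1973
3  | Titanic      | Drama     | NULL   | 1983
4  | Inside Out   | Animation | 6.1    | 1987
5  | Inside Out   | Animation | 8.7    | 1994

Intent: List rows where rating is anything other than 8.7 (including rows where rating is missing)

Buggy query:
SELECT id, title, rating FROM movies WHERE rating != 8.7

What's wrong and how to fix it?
Bug: Inequality against NULL is unknown, not true; rows with NULL are dropped

Fix: Add an explicit OR rating IS NULL to include the missing-value rows

Corrected query:
SELECT id, title, rating FROM movies WHERE rating != 8.7 OR rating IS NULL

Result:
id | title        | rating
---+--------------+-------
1  | Blade Runner | 7.4   
2  | Hereditary   | NULL  
3  | Titanic      | NULL  
4  | Inside Out   | 6.1   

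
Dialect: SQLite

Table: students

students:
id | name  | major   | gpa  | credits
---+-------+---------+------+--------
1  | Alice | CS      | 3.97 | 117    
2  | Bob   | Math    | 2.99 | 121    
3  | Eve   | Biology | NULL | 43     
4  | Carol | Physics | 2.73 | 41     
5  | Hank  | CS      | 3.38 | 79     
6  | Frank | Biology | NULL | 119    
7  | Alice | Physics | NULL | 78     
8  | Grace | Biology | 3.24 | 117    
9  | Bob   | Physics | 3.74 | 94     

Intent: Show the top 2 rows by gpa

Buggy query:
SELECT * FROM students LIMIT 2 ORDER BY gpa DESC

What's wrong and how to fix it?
Bug: LIMIT must come after ORDER BY

Fix: Sort with ORDER BY, then apply LIMIT

Corrected query:
SELECT * FROM students ORDER BY gpa DESC LIMIT 2

Result:
id | name  | major   | gpa  | credits
---+-------+---------+------+--------
1  | Alice | CS      | 3.97 | 117    
9  | Bob   | Physics | 3.74 | 94     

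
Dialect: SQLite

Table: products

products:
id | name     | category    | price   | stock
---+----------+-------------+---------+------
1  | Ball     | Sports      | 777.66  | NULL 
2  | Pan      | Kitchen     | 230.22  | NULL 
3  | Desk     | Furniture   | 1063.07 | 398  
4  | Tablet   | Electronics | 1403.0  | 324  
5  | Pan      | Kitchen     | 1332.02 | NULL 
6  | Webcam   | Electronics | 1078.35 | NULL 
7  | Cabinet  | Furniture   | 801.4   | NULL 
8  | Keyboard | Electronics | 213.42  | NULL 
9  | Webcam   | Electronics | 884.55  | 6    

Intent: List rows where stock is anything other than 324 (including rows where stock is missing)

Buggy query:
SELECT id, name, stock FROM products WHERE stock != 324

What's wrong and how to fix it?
Bug: 'stock != 324' is unknown when stock is NULL, so NULL rows are silently excluded

Fix: Handle NULL separately with IS NULL alongside the inequality

Corrected query:
SELECT id, name, stock FROM products WHERE stock != 324 OR stock IS NULL

Result:
id | name     | stock
---+----------+------
1  | Ball     | NULL 
2  | Pan      | NULL 
3  | Desk     | 398  
5  | Pan      | NULL 
6  | Webcam   | NULL 
7  | Cabinet  | NULL 
8  | Keyboard | NULL 
9  | Webcam   | 6    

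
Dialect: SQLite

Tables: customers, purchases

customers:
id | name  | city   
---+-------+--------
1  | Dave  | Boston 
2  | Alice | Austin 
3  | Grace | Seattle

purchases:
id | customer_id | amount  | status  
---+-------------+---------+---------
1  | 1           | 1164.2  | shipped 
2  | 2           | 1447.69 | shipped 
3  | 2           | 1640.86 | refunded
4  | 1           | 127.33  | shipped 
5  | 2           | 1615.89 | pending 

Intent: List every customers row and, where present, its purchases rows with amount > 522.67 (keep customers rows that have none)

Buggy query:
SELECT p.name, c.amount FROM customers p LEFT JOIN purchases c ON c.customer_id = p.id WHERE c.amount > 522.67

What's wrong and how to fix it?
Bug: Filtering c.amount in WHERE discards the NULL rows produced by LEFT JOIN, turning it into an inner join

Fix: Move the right-table condition into the ON clause so unmatched parents are kept

Corrected query:
SELECT p.name, c.amount FROM customers p LEFT JOIN purchases c ON c.customer_id = p.id AND c.amount > 522.67

Result:
name  | amount 
------+--------
Dave  | 1164.2 
Alice | 1447.69
Alice | 1615.89
Alice | 1640.86
Grace | NULL   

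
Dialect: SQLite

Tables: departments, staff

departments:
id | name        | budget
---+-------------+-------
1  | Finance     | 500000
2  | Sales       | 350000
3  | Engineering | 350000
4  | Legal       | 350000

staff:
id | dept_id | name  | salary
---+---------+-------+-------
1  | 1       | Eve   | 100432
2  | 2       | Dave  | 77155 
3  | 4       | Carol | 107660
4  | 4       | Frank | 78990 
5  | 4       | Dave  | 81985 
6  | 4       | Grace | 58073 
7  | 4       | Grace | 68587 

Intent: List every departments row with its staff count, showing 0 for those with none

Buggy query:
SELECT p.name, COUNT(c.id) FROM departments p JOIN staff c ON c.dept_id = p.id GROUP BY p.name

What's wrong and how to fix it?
Bug: INNER JOIN drops departments rows that have no matching staff rows

Fix: Use LEFT JOIN so parents without children still appear (COUNT(c.id) gives 0)

Corrected query:
SELECT p.name, COUNT(c.id) FROM departments p LEFT JOIN staff c ON c.dept_id = p.id GROUP BY p.name

Result:
name        | COUNT(c.id)
------------+------------
Engineering | 0          
Finance     | 1          
Legal       | 5          
Sales       | 1          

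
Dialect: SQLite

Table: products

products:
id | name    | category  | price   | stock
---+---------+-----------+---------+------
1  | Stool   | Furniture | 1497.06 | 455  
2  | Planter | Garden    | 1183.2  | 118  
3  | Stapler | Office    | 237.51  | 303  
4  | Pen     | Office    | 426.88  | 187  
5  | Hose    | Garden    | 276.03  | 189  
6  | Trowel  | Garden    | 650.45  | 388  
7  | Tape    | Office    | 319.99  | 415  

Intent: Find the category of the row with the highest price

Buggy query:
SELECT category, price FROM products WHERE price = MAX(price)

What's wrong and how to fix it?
Bug: WHERE is evaluated per row; an aggregate over the whole table isn't defined there

Fix: Wrap MAX in a scalar subquery so WHERE compares against a single value

Corrected query:
SELECT category, price FROM products WHERE price = (SELECT MAX(price) FROM products)

Result:
category  | price  
----------+--------
Furniture | 1497.06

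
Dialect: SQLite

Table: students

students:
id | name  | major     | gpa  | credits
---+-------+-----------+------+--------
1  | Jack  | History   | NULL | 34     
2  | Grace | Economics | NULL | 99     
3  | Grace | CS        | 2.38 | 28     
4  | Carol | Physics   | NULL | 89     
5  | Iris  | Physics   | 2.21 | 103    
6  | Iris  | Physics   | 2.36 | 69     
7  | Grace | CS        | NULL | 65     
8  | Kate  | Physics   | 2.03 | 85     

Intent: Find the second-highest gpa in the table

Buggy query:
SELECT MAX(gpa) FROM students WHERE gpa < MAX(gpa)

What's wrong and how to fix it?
Bug: MAX(gpa) on the right of the comparison is an aggregate-in-WHERE error

Fix: Compute the overall MAX in a subquery, then take MAX of rows below it

Corrected query:
SELECT MAX(gpa) FROM students WHERE gpa < (SELECT MAX(gpa) FROM students)

Result:
MAX(gpa)
--------
2.36    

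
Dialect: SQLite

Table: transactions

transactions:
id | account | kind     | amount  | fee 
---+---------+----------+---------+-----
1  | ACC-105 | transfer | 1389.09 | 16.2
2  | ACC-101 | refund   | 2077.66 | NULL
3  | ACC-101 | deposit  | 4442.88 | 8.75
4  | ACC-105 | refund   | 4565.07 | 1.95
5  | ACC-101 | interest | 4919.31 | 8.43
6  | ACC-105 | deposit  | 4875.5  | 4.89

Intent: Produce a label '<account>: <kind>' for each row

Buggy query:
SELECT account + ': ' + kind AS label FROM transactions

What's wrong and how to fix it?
Bug: SQLite uses || for string concatenation; + coerces text to numbers (yielding 0)

Fix: Replace + with || to concatenate text

Corrected query:
SELECT account || ': ' || kind AS label FROM transactions

Result:
label            
-----------------
ACC-105: transfer
ACC-101: refund  
ACC-101: deposit 
ACC-105: refund  
ACC-101: interest
ACC-105: deposit 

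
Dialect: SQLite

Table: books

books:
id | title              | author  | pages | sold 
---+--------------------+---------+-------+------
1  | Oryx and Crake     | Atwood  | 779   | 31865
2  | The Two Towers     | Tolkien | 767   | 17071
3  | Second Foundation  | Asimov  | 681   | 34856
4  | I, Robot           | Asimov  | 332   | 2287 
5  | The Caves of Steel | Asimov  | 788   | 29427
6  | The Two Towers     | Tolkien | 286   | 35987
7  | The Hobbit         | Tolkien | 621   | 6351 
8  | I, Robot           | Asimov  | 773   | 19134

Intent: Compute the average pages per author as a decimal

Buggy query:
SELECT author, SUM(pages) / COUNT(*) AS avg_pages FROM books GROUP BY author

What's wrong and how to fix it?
Bug: Both operands are integers, so '/' performs integer division and truncates

Fix: Cast one side to REAL so the division keeps the fractional part

Corrected query:
SELECT author, SUM(pages) * 1.0 / COUNT(*) AS avg_pages FROM books GROUP BY author

Result:
author  | avg_pages
--------+----------
Asimov  | 643.5    
Atwood  | 779      
Tolkien | 558      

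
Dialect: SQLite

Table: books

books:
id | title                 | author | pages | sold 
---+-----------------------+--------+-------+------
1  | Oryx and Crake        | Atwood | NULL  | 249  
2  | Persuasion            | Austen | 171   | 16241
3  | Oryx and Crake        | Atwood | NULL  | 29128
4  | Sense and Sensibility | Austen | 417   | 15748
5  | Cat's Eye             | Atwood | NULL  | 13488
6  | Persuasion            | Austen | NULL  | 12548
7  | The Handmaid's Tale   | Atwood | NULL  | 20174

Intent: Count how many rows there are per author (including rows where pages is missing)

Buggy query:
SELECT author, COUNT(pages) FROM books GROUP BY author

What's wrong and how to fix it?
Bug: COUNT(column) counts non-NULL values only; rows with NULL pages aren't counted

Fix: Replace COUNT(pages) with COUNT(*)

Corrected query:
SELECT author, COUNT(*) FROM books GROUP BY author

Result:
author | COUNT(*)
-------+---------
Atwood | 4       
Austen | 3       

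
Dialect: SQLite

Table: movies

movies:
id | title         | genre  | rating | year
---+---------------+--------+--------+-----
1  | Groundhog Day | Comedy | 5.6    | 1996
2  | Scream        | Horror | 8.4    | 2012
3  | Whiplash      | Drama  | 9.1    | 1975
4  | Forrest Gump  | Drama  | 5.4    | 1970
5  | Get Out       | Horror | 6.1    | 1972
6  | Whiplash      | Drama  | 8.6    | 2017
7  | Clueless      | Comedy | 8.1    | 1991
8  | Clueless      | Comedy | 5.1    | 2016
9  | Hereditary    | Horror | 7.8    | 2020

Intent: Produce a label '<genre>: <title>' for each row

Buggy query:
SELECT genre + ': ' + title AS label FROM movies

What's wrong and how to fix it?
Bug: '+' is numeric addition; on text columns SQLite converts them to 0 instead of concatenating

Fix: Replace + with || to concatenate text

Corrected query:
SELECT genre || ': ' || title AS label FROM movies

Result:
label                
---------------------
Comedy: Groundhog Day
Horror: Scream       
Drama: Whiplash      
Drama: Forrest Gump  
Horror: Get Out      
Drama: Whiplash      
Comedy: Clueless     
Comedy: Clueless     
Horror: Hereditary   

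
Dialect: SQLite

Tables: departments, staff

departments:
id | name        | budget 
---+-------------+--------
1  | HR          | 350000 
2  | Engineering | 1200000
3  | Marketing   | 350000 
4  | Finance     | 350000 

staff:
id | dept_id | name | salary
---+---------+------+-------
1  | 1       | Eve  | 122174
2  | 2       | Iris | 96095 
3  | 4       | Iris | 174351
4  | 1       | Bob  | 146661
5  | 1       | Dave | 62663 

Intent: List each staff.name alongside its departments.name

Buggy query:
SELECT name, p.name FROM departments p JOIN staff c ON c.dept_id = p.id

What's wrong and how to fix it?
Bug: 'name' exists in both joined tables, so the database can't tell which one is meant

Fix: Prefix ambiguous columns with the table alias

Corrected query:
SELECT c.name, p.name FROM departments p JOIN staff c ON c.dept_id = p.id

Result:
name | name       
-----+------------
Eve  | HR         
Iris | Engineering
Iris | Finance    
Bob  | HR         
Dave | HR         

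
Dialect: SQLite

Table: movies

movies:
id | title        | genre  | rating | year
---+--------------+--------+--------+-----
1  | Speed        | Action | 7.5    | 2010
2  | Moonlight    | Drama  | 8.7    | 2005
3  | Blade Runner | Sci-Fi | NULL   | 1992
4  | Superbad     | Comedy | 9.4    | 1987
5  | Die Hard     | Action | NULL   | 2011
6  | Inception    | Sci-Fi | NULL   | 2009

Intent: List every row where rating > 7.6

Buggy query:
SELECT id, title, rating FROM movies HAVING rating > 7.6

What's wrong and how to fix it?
Bug: This is a non-aggregate query (no GROUP BY, no aggregates), so in SQLite the HAVING clause is invalid here; a row-level condition belongs in WHERE

Fix: Use WHERE for row-level filtering

Corrected query:
SELECT id, title, rating FROM movies WHERE rating > 7.6

Result:
id | title     | rating
---+-----------+-------
2  | Moonlight | 8.7   
4  | Superbad  | 9.4   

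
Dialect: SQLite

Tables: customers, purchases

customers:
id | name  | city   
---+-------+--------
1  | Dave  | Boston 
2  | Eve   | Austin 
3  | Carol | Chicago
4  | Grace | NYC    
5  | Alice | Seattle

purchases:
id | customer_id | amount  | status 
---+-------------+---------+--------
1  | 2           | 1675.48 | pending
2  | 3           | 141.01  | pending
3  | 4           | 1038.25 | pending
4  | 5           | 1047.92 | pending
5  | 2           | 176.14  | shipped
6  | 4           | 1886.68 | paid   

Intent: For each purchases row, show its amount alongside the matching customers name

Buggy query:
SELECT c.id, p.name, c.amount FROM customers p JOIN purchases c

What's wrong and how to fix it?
Bug: Missing join condition: each purchases row is matched to all customers rows instead of just its own

Fix: Specify the join condition linking the foreign key to the parent id

Corrected query:
SELECT c.id, p.name, c.amount FROM customers p JOIN purchases c ON c.customer_id = p.id

Result:
id | name  | amount 
---+-------+--------
1  | Eve   | 1675.48
2  | Carol | 141.01 
3  | Grace | 1038.25
4  | Alice | 1047.92
5  | Eve   | 176.14 
6  | Grace | 1886.68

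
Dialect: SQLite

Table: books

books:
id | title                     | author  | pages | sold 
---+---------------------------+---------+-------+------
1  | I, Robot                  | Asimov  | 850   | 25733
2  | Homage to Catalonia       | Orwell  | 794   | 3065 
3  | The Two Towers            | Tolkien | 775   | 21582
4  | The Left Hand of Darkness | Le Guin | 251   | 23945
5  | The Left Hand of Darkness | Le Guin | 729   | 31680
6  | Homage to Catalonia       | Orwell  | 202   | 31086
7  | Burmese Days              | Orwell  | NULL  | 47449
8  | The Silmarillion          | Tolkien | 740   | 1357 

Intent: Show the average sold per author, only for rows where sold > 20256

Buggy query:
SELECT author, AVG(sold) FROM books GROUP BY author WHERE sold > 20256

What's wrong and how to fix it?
Bug: WHERE cannot follow GROUP BY

Fix: Place WHERE between FROM and GROUP BY

Corrected query:
SELECT author, AVG(sold) FROM books WHERE sold > 20256 GROUP BY author

Result:
author  | AVG(sold)
--------+----------
Asimov  | 25733    
Le Guin | 27812.5  
Orwell  | 39267.5  
Tolkien | 21582    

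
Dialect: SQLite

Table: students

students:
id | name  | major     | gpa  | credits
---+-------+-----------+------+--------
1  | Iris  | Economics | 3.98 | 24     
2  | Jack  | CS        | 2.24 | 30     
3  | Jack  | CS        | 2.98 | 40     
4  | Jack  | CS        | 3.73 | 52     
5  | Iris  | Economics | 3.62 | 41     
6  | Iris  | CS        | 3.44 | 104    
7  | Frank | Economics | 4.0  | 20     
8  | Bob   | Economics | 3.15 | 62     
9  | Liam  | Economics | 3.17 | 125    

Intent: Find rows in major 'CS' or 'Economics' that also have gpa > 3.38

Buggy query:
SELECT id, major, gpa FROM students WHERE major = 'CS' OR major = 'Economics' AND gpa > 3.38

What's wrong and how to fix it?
Bug: Without parentheses, AND is evaluated before OR, so the gpa filter only applies to the 'Economics' branch

Fix: Add parentheses around the OR so the AND applies to both alternatives

Corrected query:
SELECT id, major, gpa FROM students WHERE (major = 'CS' OR major = 'Economics') AND gpa > 3.38

Result:
id | major     | gpa 
---+-----------+-----
1  | Economics | 3.98
4  | CS        | 3.73
5  | Economics | 3.62
6  | CS        | 3.44
7  | Economics | 4   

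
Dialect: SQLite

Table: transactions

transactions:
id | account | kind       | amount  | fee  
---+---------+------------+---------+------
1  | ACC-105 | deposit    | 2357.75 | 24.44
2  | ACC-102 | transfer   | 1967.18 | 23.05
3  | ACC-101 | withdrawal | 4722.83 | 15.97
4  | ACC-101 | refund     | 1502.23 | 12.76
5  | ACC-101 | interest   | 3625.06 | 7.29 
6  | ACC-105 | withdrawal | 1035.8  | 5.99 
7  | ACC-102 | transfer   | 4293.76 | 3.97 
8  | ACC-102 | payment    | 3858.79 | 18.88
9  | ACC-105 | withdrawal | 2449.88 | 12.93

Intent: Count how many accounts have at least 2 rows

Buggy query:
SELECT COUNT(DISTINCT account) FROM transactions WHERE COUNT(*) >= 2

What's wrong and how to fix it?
Bug: WHERE filters individual rows, not groups, so a group-level COUNT is invalid there

Fix: Use a subquery that GROUPs and filters with HAVING, then count its rows

Corrected query:
SELECT COUNT(*) FROM (SELECT account FROM transactions GROUP BY account HAVING COUNT(*) >= 2)

Result:
COUNT(*)
--------
3       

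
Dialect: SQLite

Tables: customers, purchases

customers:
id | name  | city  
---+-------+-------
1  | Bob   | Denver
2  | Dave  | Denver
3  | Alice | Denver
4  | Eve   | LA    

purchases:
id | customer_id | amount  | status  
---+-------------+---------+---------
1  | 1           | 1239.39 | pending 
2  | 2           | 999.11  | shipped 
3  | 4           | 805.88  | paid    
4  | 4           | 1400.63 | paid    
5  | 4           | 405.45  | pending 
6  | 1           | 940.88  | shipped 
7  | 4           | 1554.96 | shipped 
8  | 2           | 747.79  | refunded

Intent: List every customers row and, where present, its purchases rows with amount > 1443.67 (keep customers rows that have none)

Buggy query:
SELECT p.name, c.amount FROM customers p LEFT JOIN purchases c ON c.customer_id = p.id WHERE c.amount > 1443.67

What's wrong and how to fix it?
Bug: A WHERE condition on the right-hand table after LEFT JOIN drops unmatched parents

Fix: Move the right-table condition into the ON clause so unmatched parents are kept

Corrected query:
SELECT p.name, c.amount FROM customers p LEFT JOIN purchases c ON c.customer_id = p.id AND c.amount > 1443.67

Result:
name  | amount 
------+--------
Bob   | NULL   
Dave  | NULL   
Alice | NULL   
Eve   | 1554.96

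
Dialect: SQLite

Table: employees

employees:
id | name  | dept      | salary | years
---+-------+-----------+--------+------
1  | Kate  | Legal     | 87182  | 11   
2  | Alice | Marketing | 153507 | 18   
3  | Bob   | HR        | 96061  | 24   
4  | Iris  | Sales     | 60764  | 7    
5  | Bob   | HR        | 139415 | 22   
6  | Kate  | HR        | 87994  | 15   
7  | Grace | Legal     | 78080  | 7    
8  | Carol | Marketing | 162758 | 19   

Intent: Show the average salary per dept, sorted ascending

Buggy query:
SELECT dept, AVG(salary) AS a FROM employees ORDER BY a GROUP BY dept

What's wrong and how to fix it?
Bug: GROUP BY must precede ORDER BY

Fix: Move ORDER BY to the end, after GROUP BY

Corrected query:
SELECT dept, AVG(salary) AS a FROM employees GROUP BY dept ORDER BY a

Result:
dept      | a            
----------+--------------
Sales     | 60764        
Legal     | 82631        
HR        | 107823.333333
Marketing | 158132.5     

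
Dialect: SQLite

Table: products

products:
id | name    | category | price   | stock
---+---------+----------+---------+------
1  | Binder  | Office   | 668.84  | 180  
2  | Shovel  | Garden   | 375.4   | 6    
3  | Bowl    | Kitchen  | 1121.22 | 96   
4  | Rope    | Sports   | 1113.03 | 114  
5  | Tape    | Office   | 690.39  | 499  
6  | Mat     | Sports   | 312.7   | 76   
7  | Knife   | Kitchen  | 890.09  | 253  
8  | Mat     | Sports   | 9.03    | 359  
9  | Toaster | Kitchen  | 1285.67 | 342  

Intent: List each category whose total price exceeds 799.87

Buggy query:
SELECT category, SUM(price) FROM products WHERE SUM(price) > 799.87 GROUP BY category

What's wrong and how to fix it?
Bug: Aggregate functions cannot appear in a WHERE clause

Fix: Use HAVING (which filters groups after aggregation) instead of WHERE

Corrected query:
SELECT category, SUM(price) FROM products GROUP BY category HAVING SUM(price) > 799.87

Result:
category | SUM(price)
---------+-----------
Kitchen  | 3296.98   
Office   | 1359.23   
Sports   | 1434.76   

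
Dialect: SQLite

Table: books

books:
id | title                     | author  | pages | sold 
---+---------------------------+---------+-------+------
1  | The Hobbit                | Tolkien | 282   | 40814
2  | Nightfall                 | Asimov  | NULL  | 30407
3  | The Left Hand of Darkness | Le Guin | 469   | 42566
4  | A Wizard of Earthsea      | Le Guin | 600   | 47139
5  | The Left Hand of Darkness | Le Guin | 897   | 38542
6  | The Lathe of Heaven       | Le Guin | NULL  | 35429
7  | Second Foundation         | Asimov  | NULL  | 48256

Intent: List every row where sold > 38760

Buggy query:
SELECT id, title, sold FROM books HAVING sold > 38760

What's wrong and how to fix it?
Bug: HAVING filters the output of aggregation, but this query has no GROUP BY and no aggregate functions, so SQLite rejects it (HAVING clause on a non-aggregate query); the condition here is per row

Fix: Use WHERE for row-level filtering

Corrected query:
SELECT id, title, sold FROM books WHERE sold > 38760

Result:
id | title                     | sold 
---+---------------------------+------
1  | The Hobbit                | 40814
3  | The Left Hand of Darkness | 42566
4  | A Wizard of Earthsea      | 47139
7  | Second Foundation         | 48256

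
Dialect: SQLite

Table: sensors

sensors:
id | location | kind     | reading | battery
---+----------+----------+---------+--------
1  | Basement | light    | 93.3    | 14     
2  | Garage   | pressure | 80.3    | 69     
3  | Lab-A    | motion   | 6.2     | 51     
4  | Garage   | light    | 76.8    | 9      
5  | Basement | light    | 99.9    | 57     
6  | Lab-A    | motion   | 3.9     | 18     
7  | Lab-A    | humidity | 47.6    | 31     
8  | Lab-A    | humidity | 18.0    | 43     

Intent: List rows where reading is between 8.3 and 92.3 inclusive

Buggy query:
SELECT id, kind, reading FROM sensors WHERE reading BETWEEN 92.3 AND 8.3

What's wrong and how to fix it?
Bug: BETWEEN expects the lower bound first; with 92.3 AND 8.3 the range is empty

Fix: Write BETWEEN 8.3 AND 92.3

Corrected query:
SELECT id, kind, reading FROM sensors WHERE reading BETWEEN 8.3 AND 92.3

Result:
id | kind     | reading
---+----------+--------
2  | pressure | 80.3   
4  | light    | 76.8   
7  | humidity | 47.6   
8  | humidity | 18     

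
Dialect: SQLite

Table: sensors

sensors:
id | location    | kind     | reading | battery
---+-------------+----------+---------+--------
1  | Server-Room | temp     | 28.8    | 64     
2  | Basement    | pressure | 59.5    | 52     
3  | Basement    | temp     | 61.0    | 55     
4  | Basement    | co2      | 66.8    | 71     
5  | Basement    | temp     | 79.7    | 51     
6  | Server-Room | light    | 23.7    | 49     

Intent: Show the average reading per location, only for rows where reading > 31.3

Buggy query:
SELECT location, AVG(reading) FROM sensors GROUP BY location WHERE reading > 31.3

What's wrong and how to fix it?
Bug: Row-level WHERE must come before GROUP BY in the clause order

Fix: Place WHERE between FROM and GROUP BY

Corrected query:
SELECT location, AVG(reading) FROM sensors WHERE reading > 31.3 GROUP BY location

Result:
location | AVG(reading)
---------+-------------
Basement | 66.75       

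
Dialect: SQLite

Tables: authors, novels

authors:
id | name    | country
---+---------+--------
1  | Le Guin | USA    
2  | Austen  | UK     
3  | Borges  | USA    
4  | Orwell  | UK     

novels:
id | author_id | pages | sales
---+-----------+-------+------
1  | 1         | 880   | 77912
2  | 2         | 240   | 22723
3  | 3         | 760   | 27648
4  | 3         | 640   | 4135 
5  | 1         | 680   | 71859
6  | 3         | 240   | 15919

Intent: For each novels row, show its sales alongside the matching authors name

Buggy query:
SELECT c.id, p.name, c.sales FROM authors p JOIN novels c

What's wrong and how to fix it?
Bug: Missing join condition: each novels row is matched to all authors rows instead of just its own

Fix: Add ON c.author_id = p.id to the JOIN

Corrected query:
SELECT c.id, p.name, c.sales FROM authors p JOIN novels c ON c.author_id = p.id

Result:
id | name    | sales
---+---------+------
1  | Le Guin | 77912
2  | Austen  | 22723
3  | Borges  | 27648
4  | Borges  | 4135 
5  | Le Guin | 71859
6  | Borges  | 15919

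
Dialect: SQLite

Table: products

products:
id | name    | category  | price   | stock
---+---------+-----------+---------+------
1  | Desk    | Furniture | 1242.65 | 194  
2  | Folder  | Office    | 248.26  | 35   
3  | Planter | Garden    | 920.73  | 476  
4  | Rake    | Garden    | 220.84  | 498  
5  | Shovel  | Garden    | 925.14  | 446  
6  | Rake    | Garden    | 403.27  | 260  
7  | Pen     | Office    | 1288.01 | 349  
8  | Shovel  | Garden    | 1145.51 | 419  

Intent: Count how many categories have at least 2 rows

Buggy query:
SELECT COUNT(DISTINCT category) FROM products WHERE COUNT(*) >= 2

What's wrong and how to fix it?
Bug: WHERE filters individual rows, not groups, so a group-level COUNT is invalid there

Fix: Group first with HAVING COUNT(*) >= 2, then COUNT the resulting groups

Corrected query:
SELECT COUNT(*) FROM (SELECT category FROM products GROUP BY category HAVING COUNT(*) >= 2)

Result:
COUNT(*)
--------
2       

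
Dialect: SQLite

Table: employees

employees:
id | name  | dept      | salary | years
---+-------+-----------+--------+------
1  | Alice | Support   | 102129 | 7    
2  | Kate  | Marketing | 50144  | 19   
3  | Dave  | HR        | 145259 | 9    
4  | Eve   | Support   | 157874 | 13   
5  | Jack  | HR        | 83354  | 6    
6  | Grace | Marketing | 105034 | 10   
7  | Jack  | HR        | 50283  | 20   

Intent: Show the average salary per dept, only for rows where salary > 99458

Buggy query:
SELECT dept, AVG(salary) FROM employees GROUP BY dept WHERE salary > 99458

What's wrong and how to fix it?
Bug: Row-level WHERE must come before GROUP BY in the clause order

Fix: Place WHERE between FROM and GROUP BY

Corrected query:
SELECT dept, AVG(salary) FROM employees WHERE salary > 99458 GROUP BY dept

Result:
dept      | AVG(salary)
----------+------------
HR        | 145259     
Marketing | 105034     
Support   | 130001.5   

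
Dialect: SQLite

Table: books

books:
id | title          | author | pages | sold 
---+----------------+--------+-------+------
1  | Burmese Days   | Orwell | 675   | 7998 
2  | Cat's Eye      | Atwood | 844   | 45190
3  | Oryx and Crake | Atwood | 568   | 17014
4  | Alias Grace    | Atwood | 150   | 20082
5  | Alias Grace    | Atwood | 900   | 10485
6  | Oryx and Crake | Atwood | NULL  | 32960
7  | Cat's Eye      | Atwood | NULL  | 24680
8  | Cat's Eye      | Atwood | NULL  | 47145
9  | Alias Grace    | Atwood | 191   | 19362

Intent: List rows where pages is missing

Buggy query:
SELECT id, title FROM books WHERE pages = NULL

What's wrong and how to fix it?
Bug: Comparing to NULL with '=' never matches; NULL = NULL is unknown, not true

Fix: Use IS NULL to test for NULL

Corrected query:
SELECT id, title FROM books WHERE pages IS NULL

Result:
id | title         
---+---------------
6  | Oryx and Crake
7  | Cat's Eye     
8  | Cat's Eye     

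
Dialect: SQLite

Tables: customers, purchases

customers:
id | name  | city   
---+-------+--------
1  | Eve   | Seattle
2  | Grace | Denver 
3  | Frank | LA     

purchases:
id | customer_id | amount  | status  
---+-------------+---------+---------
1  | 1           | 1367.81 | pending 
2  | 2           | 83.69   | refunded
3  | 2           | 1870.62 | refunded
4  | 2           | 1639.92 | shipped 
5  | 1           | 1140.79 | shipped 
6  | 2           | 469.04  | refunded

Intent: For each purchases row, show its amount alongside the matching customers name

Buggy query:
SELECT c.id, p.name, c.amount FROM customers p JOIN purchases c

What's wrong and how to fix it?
Bug: Missing join condition: each purchases row is matched to all customers rows instead of just its own

Fix: Add ON c.customer_id = p.id to the JOIN

Corrected query:
SELECT c.id, p.name, c.amount FROM customers p JOIN purchases c ON c.customer_id = p.id

Result:
id | name  | amount 
---+-------+--------
1  | Eve   | 1367.81
2  | Grace | 83.69  
3  | Grace | 1870.62
4  | Grace | 1639.92
5  | Eve   | 1140.79
6  | Grace | 469.04 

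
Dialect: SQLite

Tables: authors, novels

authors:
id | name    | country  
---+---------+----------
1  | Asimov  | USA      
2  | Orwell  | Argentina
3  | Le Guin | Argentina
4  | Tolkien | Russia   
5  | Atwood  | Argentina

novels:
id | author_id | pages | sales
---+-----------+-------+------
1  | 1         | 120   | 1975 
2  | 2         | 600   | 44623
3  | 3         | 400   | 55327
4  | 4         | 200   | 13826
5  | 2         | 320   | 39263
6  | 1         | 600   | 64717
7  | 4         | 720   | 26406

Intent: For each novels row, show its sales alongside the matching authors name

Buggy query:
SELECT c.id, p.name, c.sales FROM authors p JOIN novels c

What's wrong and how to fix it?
Bug: JOIN with no ON clause produces a cartesian product; every novels row pairs with every authors row

Fix: Specify the join condition linking the foreign key to the parent id

Corrected query:
SELECT c.id, p.name, c.sales FROM authors p JOIN novels c ON c.author_id = p.id

Result:
id | name    | sales
---+---------+------
1  | Asimov  | 1975 
2  | Orwell  | 44623
3  | Le Guin | 55327
4  | Tolkien | 13826
5  | Orwell  | 39263
6  | Asimov  | 64717
7  | Tolkien | 26406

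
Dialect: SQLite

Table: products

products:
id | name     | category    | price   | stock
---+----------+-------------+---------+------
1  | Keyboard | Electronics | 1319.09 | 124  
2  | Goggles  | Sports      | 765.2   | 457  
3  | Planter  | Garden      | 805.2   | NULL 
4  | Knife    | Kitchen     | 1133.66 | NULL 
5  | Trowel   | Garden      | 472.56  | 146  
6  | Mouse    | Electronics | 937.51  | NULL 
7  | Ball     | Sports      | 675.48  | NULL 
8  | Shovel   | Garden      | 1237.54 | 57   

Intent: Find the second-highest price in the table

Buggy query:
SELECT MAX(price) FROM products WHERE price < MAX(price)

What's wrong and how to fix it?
Bug: MAX(price) on the right of the comparison is an aggregate-in-WHERE error

Fix: Compute the overall MAX in a subquery, then take MAX of rows below it

Corrected query:
SELECT MAX(price) FROM products WHERE price < (SELECT MAX(price) FROM products)

Result:
MAX(price)
----------
1237.54   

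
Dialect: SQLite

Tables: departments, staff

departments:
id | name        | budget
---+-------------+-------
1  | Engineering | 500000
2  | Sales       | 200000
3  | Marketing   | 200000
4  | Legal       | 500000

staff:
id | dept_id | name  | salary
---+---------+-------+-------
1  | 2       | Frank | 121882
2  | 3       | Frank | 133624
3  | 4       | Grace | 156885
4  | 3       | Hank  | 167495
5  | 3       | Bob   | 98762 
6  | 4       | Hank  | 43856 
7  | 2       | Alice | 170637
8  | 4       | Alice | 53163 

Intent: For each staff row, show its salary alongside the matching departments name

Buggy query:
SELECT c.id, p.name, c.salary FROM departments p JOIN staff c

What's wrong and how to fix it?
Bug: JOIN with no ON clause produces a cartesian product; every staff row pairs with every departments row

Fix: Specify the join condition linking the foreign key to the parent id

Corrected query:
SELECT c.id, p.name, c.salary FROM departments p JOIN staff c ON c.dept_id = p.id

Result:
id | name      | salary
---+-----------+-------
1  | Sales     | 121882
2  | Marketing | 133624
3  | Legal     | 156885
4  | Marketing | 167495
5  | Marketing | 98762 
6  | Legal     | 43856 
7  | Sales     | 170637
8  | Legal     | 53163 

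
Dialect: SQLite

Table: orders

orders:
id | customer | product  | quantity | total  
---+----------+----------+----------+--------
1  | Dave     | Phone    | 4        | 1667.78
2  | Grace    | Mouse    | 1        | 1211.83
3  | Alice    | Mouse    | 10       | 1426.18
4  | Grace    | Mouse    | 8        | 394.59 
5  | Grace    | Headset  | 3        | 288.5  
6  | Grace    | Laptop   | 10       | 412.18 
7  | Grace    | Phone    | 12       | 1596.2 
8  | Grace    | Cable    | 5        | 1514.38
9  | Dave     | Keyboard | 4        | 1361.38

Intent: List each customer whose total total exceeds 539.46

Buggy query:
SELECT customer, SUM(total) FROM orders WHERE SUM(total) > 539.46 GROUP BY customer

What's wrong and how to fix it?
Bug: WHERE runs before GROUP BY, so aggregates aren't available there

Fix: Use HAVING (which filters groups after aggregation) instead of WHERE

Corrected query:
SELECT customer, SUM(total) FROM orders GROUP BY customer HAVING SUM(total) > 539.46

Result:
customer | SUM(total)
---------+-----------
Alice    | 1426.18   
Dave     | 3029.16   
Grace    | 5417.68   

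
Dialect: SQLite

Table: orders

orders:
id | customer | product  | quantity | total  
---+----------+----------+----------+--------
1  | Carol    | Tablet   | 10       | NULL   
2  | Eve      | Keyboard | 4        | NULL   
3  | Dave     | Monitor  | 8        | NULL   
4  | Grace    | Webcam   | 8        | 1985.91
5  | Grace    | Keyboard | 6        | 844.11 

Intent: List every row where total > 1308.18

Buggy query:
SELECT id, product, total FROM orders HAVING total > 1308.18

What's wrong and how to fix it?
Bug: This is a non-aggregate query (no GROUP BY, no aggregates), so in SQLite the HAVING clause is invalid here; a row-level condition belongs in WHERE

Fix: Use WHERE for row-level filtering

Corrected query:
SELECT id, product, total FROM orders WHERE total > 1308.18

Result:
id | product | total  
---+---------+--------
4  | Webcam  | 1985.91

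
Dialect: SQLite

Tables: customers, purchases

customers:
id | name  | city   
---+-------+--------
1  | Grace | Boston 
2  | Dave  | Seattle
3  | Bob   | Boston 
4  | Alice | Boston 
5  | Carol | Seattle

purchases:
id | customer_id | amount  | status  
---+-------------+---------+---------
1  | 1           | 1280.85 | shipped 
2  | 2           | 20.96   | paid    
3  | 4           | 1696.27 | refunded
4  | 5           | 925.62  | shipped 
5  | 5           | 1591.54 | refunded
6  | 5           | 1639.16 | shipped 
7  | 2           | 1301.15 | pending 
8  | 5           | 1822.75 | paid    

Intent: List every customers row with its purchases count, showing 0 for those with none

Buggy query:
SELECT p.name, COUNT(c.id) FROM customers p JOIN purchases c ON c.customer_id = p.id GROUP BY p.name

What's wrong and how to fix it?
Bug: An inner join excludes parents with zero children

Fix: Switch to LEFT JOIN to retain unmatched parent rows

Corrected query:
SELECT p.name, COUNT(c.id) FROM customers p LEFT JOIN purchases c ON c.customer_id = p.id GROUP BY p.name

Result:
name  | COUNT(c.id)
------+------------
Alice | 1          
Bob   | 0          
Carol | 4          
Dave  | 2          
Grace | 1          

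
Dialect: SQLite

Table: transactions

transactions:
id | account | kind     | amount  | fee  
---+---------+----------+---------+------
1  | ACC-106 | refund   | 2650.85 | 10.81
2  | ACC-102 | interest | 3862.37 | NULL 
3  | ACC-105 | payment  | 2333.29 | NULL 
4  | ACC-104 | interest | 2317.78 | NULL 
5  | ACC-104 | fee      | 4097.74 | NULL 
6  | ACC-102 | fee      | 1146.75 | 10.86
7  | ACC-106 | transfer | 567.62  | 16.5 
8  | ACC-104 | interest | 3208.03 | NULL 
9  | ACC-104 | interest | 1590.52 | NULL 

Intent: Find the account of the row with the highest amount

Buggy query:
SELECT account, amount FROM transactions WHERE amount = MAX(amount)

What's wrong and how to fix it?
Bug: WHERE is evaluated per row; an aggregate over the whole table isn't defined there

Fix: Use a subquery: WHERE amount = (SELECT MAX(amount) FROM transactions)

Corrected query:
SELECT account, amount FROM transactions WHERE amount = (SELECT MAX(amount) FROM transactions)

Result:
account | amount 
--------+--------
ACC-104 | 4097.74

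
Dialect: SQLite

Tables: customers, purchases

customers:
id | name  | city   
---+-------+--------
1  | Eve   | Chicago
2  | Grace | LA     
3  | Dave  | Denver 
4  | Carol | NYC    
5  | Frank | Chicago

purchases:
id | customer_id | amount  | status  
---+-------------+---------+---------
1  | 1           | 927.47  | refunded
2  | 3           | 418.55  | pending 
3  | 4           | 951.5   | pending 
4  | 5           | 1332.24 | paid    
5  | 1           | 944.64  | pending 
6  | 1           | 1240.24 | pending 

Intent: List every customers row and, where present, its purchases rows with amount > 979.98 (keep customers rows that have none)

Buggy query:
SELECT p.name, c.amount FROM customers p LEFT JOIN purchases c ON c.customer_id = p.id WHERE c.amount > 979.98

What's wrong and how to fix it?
Bug: A WHERE condition on the right-hand table after LEFT JOIN drops unmatched parents

Fix: Put 'c.amount > 979.98' in the JOIN's ON clause instead of WHERE

Corrected query:
SELECT p.name, c.amount FROM customers p LEFT JOIN purchases c ON c.customer_id = p.id AND c.amount > 979.98

Result:
name  | amount 
------+--------
Eve   | 1240.24
Grace | NULL   
Dave  | NULL   
Carol | NULL   
Frank | 1332.24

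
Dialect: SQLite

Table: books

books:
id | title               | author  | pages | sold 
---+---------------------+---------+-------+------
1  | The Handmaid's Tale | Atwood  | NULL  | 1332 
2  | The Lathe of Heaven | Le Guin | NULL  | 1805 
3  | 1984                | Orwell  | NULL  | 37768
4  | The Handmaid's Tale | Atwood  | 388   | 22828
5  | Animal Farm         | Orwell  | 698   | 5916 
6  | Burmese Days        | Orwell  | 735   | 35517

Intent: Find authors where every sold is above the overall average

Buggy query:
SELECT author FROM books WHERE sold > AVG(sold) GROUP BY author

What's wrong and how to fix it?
Bug: WHERE evaluates per row before aggregation, so AVG() is unavailable

Fix: Compute the overall average in a scalar subquery and compare each group's MIN against it in HAVING

Corrected query:
SELECT author FROM books GROUP BY author HAVING MIN(sold) > (SELECT AVG(sold) FROM books)

Result:
(no rows)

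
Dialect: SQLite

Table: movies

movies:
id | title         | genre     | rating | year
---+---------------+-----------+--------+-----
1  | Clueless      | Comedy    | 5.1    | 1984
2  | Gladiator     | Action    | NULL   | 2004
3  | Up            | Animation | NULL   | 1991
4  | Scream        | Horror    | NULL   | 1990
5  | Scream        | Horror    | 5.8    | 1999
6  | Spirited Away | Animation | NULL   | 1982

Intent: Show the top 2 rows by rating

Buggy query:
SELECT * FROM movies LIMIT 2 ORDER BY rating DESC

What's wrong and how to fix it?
Bug: LIMIT must come after ORDER BY

Fix: Sort with ORDER BY, then apply LIMIT

Corrected query:
SELECT * FROM movies ORDER BY rating DESC LIMIT 2

Result:
id | title    | genre  | rating | year
---+----------+--------+--------+-----
5  | Scream   | Horror | 5.8    | 1999
1  | Clueless | Comedy | 5.1    | 1984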